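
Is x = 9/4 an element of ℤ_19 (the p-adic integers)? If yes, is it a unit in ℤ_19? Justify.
x ∈ ℤ_19^× (unit); v_19(x) = 0

ℤ_19 = {x ∈ ℚ_19 : v_19(x) ≥ 0} and ℤ_19^× = {x ∈ ℤ_19 : v_19(x) = 0}. Here v_19(9/4) = v_19(num) − v_19(den) = 0; compare against these criteria.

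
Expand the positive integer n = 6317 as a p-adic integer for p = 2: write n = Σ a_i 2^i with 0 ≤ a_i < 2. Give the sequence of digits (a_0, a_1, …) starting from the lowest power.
(a_0, a_1, …) = (1, 0, 1, 1, 0, 1, 0, 1, 0, 0, 0, 1, 1)

Repeated division by 2 gives the digits low-to-high: 6317 = 1 + 1·2^2 + 1·2^3 + 1·2^5 + 1·2^7 + 1·2^11 + 1·2^12. Digit sequence: (1, 0, 1, 1, 0, 1, 0, 1, 0, 0, 0, 1, 1).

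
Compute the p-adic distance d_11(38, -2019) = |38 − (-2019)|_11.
d_11(38, -2019) = 1/121

Step 1 — x − y = 38 − (-2019) = 2057. Step 2 — v_11(2057) = 2 (factor: 2057 = (11^2 · 17); the sign does not affect v_p). Step 3 — |x − y|_11 = 11^{-2} = 1/121.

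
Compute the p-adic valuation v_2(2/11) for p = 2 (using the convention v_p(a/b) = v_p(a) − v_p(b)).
v_2(2/11) = 1

Factor powers of 2 from the numerator and denominator of the reduced fraction: 2 = 2^1 · 1 and 11 = 2^0 · 11. Apply v_p(a/b) = v_p(a) − v_p(b): v_2(2/11) = 1 − 0 = 1.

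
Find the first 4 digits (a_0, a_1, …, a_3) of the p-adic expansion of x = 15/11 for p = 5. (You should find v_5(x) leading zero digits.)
(a_0, …, a_3) = (0, 3, 4, 0)

v_5(15/11) = 1, so a_0 = ... = a_0 = 0. Factor out: x = 5^1 · u with u = 3/11 a unit in ℤ_5. Expand u iteratively via a_{v+i} = u_i mod 5, u_{i+1} = (u_i − a_{v+i})/5:
  u_0 = 3/11;  a_1 = 3;  u_1 = (u_0 − 3)/5 = -6/11
  u_1 = -6/11;  a_2 = 4;  u_2 = (u_1 − 4)/5 = -10/11
  u_2 = -10/11;  a_3 = 0;  u_3 = (u_2 − 0)/5 = -2/11
Digits: (0, 3, 4, 0).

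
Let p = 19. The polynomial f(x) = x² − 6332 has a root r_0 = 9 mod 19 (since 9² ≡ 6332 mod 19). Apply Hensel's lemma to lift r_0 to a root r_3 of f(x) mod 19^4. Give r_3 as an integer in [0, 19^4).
r_3 = 66319 (mod 130321)

Hensel's recurrence: r_{i+1} = r_i − f(r_i)·(f′(r_i))^{-1} mod 19^{i+2}, with f′(x) = 2x. Iterate:
  r_0 = 9 (mod 19)
  r_1 = 256 (mod 361)
  r_2 = 4588 (mod 6859)
  r_3 = 66319 (mod 130321)
Final: r_3 = 66319, and one checks f(r_3) ≡ 0 mod 19^4.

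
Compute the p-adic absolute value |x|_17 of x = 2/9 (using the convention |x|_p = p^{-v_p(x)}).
|2/9|_17 = 1

Step 1 — compute v_17(x) by factoring powers of 17 out of the numerator and denominator: v_17(2/9) = 0. Step 2 — apply |x|_p = p^{-v_p(x)} = 17^{0} = 1.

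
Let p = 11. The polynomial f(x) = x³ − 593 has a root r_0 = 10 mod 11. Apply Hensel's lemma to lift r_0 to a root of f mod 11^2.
r_1 = 76 (mod 121)

Hensel: r_{i+1} = r_i − f(r_i)/f′(r_i) mod 11^{i+2}, where f′(x) = 3x². Iterate:
  r_0 = 10 (mod 11)
  r_1 = 76 (mod 121)
Final: r = 76 with f(r) ≡ 0 mod 11^2.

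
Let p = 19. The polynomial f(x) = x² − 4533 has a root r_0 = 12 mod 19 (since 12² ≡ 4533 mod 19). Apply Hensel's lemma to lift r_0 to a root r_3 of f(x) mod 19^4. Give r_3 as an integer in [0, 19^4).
r_3 = 7460 (mod 130321)

Hensel's recurrence: r_{i+1} = r_i − f(r_i)·(f′(r_i))^{-1} mod 19^{i+2}, with f′(x) = 2x. Iterate:
  r_0 = 12 (mod 19)
  r_1 = 240 (mod 361)
  r_2 = 601 (mod 6859)
  r_3 = 7460 (mod 130321)
Final: r_3 = 7460, and one checks f(r_3) ≡ 0 mod 19^4.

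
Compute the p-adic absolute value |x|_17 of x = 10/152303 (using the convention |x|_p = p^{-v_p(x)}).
|10/152303|_17 = 4913

Step 1 — compute v_17(x) by factoring powers of 17 out of the numerator and denominator: v_17(10/152303) = -3. Step 2 — apply |x|_p = p^{-v_p(x)} = 17^{3} = 4913.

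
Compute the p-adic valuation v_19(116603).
v_19(116603) = 3

v_19(n) is the largest exponent k such that 19^k divides n. Factor out: 116603 = 19^3 · 17. (Sign doesn't affect v_p.) So v_19(116603) = 3.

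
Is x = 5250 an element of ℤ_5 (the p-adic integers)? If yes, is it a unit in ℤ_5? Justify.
x ∈ ℤ_5 but not a unit; v_5(x) = 3 > 0

ℤ_5 = {x ∈ ℚ_5 : v_5(x) ≥ 0} and ℤ_5^× = {x ∈ ℤ_5 : v_5(x) = 0}. Here v_5(5250) = v_5(num) − v_5(den) = 3; compare against these criteria.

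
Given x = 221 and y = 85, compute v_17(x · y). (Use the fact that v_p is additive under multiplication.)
v_17(18785) = 2

v_p(x) = 1 (factor: 221 = 17^1 · 13); v_p(y) = 1 (factor: 85 = 17^1 · 5). Additivity: v_p(xy) = v_p(x) + v_p(y) = 1 + 1 = 2. (Direct check: xy = 18785 = 17^2 · (65).)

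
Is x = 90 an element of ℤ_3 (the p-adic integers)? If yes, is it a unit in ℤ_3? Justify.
x ∈ ℤ_3 but not a unit; v_3(x) = 2 > 0

ℤ_3 = {x ∈ ℚ_3 : v_3(x) ≥ 0} and ℤ_3^× = {x ∈ ℤ_3 : v_3(x) = 0}. Here v_3(90) = v_3(num) − v_3(den) = 2; compare against these criteria.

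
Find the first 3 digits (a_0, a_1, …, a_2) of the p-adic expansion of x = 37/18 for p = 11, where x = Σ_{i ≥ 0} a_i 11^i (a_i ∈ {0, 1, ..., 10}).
(a_0, …, a_2) = (10, 6, 0)

v_11(37/18) = 0 (numerator and denominator both coprime to 11), so x ∈ ℤ_11^×. Compute digits iteratively via a_i = x_i mod 11, x_{i+1} = (x_i − a_i)/11, with x_0 = x:
  x_0 = 37/18;  a_0 = 10;  x_1 = (x_0 − 10)/11 = -13/18
  x_1 = -13/18;  a_1 = 6;  x_2 = (x_1 − 6)/11 = -11/18
  x_2 = -11/18;  a_2 = 0;  x_3 = (x_2 − 0)/11 = -1/18
Digits: (10, 6, 0).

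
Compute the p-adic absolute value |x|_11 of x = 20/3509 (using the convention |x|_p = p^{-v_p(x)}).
|20/3509|_11 = 121

Step 1 — compute v_11(x) by factoring powers of 11 out of the numerator and denominator: v_11(20/3509) = -2. Step 2 — apply |x|_p = p^{-v_p(x)} = 11^{2} = 121.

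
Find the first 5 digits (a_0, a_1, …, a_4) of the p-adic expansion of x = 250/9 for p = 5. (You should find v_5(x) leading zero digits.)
(a_0, …, a_4) = (0, 0, 0, 3, 0)

v_5(250/9) = 3, so a_0 = ... = a_2 = 0. Factor out: x = 5^3 · u with u = 2/9 a unit in ℤ_5. Expand u iteratively via a_{v+i} = u_i mod 5, u_{i+1} = (u_i − a_{v+i})/5:
  u_0 = 2/9;  a_3 = 3;  u_1 = (u_0 − 3)/5 = -5/9
  u_1 = -5/9;  a_4 = 0;  u_2 = (u_1 − 0)/5 = -1/9
Digits: (0, 0, 0, 3, 0).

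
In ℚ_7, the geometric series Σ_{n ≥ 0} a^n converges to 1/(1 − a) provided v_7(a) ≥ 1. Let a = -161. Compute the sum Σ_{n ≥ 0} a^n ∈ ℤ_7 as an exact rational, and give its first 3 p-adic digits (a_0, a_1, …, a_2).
Σ a^n = 1/(1 − a) = 1/162;  first 3 digits = (1, 5, 0)

v_7(a) = 1 ≥ 1, so the series converges in ℤ_7 to 1/(1 − a) = 1/(1 − (-161)) = 1/162. Expand this rational in ℤ_7: compute digits iteratively via d_i = x_i mod 7, x_{i+1} = (x_i − d_i)/7. The first 3 digits are (1, 5, 0).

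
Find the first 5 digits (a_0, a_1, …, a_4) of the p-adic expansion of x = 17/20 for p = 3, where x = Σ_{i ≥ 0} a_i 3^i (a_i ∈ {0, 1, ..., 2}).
(a_0, …, a_4) = (1, 1, 1, 0, 0)

v_3(17/20) = 0 (numerator and denominator both coprime to 3), so x ∈ ℤ_3^×. Compute digits iteratively via a_i = x_i mod 3, x_{i+1} = (x_i − a_i)/3, with x_0 = x:
  x_0 = 17/20;  a_0 = 1;  x_1 = (x_0 − 1)/3 = -1/20
  x_1 = -1/20;  a_1 = 1;  x_2 = (x_1 − 1)/3 = -7/20
  x_2 = -7/20;  a_2 = 1;  x_3 = (x_2 − 1)/3 = -9/20
  x_3 = -9/20;  a_3 = 0;  x_4 = (x_3 − 0)/3 = -3/20
  x_4 = -3/20;  a_4 = 0;  x_5 = (x_4 − 0)/3 = -1/20
Digits: (1, 1, 1, 0, 0).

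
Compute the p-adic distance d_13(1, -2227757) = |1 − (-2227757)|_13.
d_13(1, -2227757) = 1/371293

Step 1 — x − y = 1 − (-2227757) = 2227758. Step 2 — v_13(2227758) = 5 (factor: 2227758 = (13^5 · 6); the sign does not affect v_p). Step 3 — |x − y|_13 = 13^{-5} = 1/371293.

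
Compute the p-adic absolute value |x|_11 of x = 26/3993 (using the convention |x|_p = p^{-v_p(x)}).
|26/3993|_11 = 1331

Step 1 — compute v_11(x) by factoring powers of 11 out of the numerator and denominator: v_11(26/3993) = -3. Step 2 — apply |x|_p = p^{-v_p(x)} = 11^{3} = 1331.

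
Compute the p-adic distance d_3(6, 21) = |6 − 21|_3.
d_3(6, 21) = 1/3

Step 1 — x − y = 6 − 21 = -15. Step 2 — v_3(-15) = 1 (factor: -15 = −(3^1 · 5); the sign does not affect v_p). Step 3 — |x − y|_3 = 3^{-1} = 1/3.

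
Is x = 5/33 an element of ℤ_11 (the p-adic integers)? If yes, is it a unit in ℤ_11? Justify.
x ∉ ℤ_11 (v_11(x) = -1 < 0)

ℤ_11 = {x ∈ ℚ_11 : v_11(x) ≥ 0} and ℤ_11^× = {x ∈ ℤ_11 : v_11(x) = 0}. Here v_11(5/33) = v_11(num) − v_11(den) = -1; compare against these criteria.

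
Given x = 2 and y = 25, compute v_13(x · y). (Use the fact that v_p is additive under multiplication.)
v_13(50) = 0

v_p(x) = 0 (factor: 2 = 13^0 · 2); v_p(y) = 0 (factor: 25 = 13^0 · 25). Additivity: v_p(xy) = v_p(x) + v_p(y) = 0 + 0 = 0. (Direct check: xy = 50 = 13^0 · (50).)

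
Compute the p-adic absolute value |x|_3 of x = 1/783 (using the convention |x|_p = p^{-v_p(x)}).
|1/783|_3 = 27

Step 1 — compute v_3(x) by factoring powers of 3 out of the numerator and denominator: v_3(1/783) = -3. Step 2 — apply |x|_p = p^{-v_p(x)} = 3^{3} = 27.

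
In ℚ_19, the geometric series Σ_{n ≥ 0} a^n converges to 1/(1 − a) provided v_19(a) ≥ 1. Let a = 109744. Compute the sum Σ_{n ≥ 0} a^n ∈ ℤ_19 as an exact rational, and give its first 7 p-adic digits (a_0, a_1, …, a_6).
Σ a^n = 1/(1 − a) = -1/109743;  first 7 digits = (1, 0, 0, 16, 0, 0, 9)

v_19(a) = 3 ≥ 1, so the series converges in ℤ_19 to 1/(1 − a) = 1/(1 − 109744) = -1/109743. Expand this rational in ℤ_19: compute digits iteratively via d_i = x_i mod 19, x_{i+1} = (x_i − d_i)/19. The first 7 digits are (1, 0, 0, 16, 0, 0, 9).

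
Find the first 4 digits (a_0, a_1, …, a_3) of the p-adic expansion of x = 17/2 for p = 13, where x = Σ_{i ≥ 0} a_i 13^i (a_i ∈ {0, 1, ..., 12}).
(a_0, …, a_3) = (2, 7, 6, 6)

v_13(17/2) = 0 (numerator and denominator both coprime to 13), so x ∈ ℤ_13^×. Compute digits iteratively via a_i = x_i mod 13, x_{i+1} = (x_i − a_i)/13, with x_0 = x:
  x_0 = 17/2;  a_0 = 2;  x_1 = (x_0 − 2)/13 = 1/2
  x_1 = 1/2;  a_1 = 7;  x_2 = (x_1 − 7)/13 = -1/2
  x_2 = -1/2;  a_2 = 6;  x_3 = (x_2 − 6)/13 = -1/2
  x_3 = -1/2;  a_3 = 6;  x_4 = (x_3 − 6)/13 = -1/2
Digits: (2, 7, 6, 6).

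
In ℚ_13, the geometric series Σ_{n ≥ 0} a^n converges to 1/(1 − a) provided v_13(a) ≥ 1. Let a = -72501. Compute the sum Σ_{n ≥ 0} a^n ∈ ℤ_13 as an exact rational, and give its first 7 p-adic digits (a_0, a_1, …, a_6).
Σ a^n = 1/(1 − a) = 1/72502;  first 7 digits = (1, 0, 0, 6, 10, 12, 9)

v_13(a) = 3 ≥ 1, so the series converges in ℤ_13 to 1/(1 − a) = 1/(1 − (-72501)) = 1/72502. Expand this rational in ℤ_13: compute digits iteratively via d_i = x_i mod 13, x_{i+1} = (x_i − d_i)/13. The first 7 digits are (1, 0, 0, 6, 10, 12, 9).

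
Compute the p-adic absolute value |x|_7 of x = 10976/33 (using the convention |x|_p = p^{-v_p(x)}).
|10976/33|_7 = 1/343

Step 1 — compute v_7(x) by factoring powers of 7 out of the numerator and denominator: v_7(10976/33) = 3. Step 2 — apply |x|_p = p^{-v_p(x)} = 7^{-3} = 1/343.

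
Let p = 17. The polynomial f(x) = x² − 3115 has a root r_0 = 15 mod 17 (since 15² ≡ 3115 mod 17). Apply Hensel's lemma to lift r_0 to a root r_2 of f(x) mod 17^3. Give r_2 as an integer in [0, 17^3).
r_2 = 1749 (mod 4913)

Hensel's recurrence: r_{i+1} = r_i − f(r_i)·(f′(r_i))^{-1} mod 17^{i+2}, with f′(x) = 2x. Iterate:
  r_0 = 15 (mod 17)
  r_1 = 15 (mod 289)
  r_2 = 1749 (mod 4913)
Final: r_2 = 1749, and one checks f(r_2) ≡ 0 mod 17^3.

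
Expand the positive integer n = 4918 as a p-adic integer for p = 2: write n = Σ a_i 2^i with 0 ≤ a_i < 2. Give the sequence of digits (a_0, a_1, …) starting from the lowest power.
(a_0, a_1, …) = (0, 1, 1, 0, 1, 1, 0, 0, 1, 1, 0, 0, 1)

Repeated division by 2 gives the digits low-to-high: 4918 = 1·2^1 + 1·2^2 + 1·2^4 + 1·2^5 + 1·2^8 + 1·2^9 + 1·2^12. Digit sequence: (0, 1, 1, 0, 1, 1, 0, 0, 1, 1, 0, 0, 1).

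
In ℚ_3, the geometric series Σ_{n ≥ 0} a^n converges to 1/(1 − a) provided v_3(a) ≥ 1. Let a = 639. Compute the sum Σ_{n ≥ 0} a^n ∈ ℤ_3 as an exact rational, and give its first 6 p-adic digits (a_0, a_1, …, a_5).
Σ a^n = 1/(1 − a) = -1/638;  first 6 digits = (1, 0, 2, 2, 2, 2)

v_3(a) = 2 ≥ 1, so the series converges in ℤ_3 to 1/(1 − a) = 1/(1 − 639) = -1/638. Expand this rational in ℤ_3: compute digits iteratively via d_i = x_i mod 3, x_{i+1} = (x_i − d_i)/3. The first 6 digits are (1, 0, 2, 2, 2, 2).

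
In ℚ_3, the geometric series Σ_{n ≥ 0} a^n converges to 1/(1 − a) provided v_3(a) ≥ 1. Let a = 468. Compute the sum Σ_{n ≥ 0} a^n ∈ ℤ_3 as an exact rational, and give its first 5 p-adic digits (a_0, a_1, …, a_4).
Σ a^n = 1/(1 − a) = -1/467;  first 5 digits = (1, 0, 1, 2, 0)

v_3(a) = 2 ≥ 1, so the series converges in ℤ_3 to 1/(1 − a) = 1/(1 − 468) = -1/467. Expand this rational in ℤ_3: compute digits iteratively via d_i = x_i mod 3, x_{i+1} = (x_i − d_i)/3. The first 5 digits are (1, 0, 1, 2, 0).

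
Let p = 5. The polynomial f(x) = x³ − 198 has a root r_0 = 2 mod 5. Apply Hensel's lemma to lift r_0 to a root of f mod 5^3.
r_2 = 47 (mod 125)

Hensel: r_{i+1} = r_i − f(r_i)/f′(r_i) mod 5^{i+2}, where f′(x) = 3x². Iterate:
  r_0 = 2 (mod 5)
  r_1 = 22 (mod 25)
  r_2 = 47 (mod 125)
Final: r = 47 with f(r) ≡ 0 mod 5^3.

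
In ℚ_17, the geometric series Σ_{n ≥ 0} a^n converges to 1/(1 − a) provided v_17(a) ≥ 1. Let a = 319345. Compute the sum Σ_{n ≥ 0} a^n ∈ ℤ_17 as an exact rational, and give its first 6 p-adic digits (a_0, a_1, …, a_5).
Σ a^n = 1/(1 − a) = -1/319344;  first 6 digits = (1, 0, 0, 14, 3, 0)

v_17(a) = 3 ≥ 1, so the series converges in ℤ_17 to 1/(1 − a) = 1/(1 − 319345) = -1/319344. Expand this rational in ℤ_17: compute digits iteratively via d_i = x_i mod 17, x_{i+1} = (x_i − d_i)/17. The first 6 digits are (1, 0, 0, 14, 3, 0).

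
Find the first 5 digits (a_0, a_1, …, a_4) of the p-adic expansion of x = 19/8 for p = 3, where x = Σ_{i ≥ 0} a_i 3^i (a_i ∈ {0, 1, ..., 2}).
(a_0, …, a_4) = (2, 2, 2, 1, 2)

v_3(19/8) = 0 (numerator and denominator both coprime to 3), so x ∈ ℤ_3^×. Compute digits iteratively via a_i = x_i mod 3, x_{i+1} = (x_i − a_i)/3, with x_0 = x:
  x_0 = 19/8;  a_0 = 2;  x_1 = (x_0 − 2)/3 = 1/8
  x_1 = 1/8;  a_1 = 2;  x_2 = (x_1 − 2)/3 = -5/8
  x_2 = -5/8;  a_2 = 2;  x_3 = (x_2 − 2)/3 = -7/8
  x_3 = -7/8;  a_3 = 1;  x_4 = (x_3 − 1)/3 = -5/8
  x_4 = -5/8;  a_4 = 2;  x_5 = (x_4 − 2)/3 = -7/8
Digits: (2, 2, 2, 1, 2).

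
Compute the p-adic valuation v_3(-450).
v_3(-450) = 2

v_3(n) is the largest exponent k such that 3^k divides n. Factor out: -450 = -3^2 · 50. (Sign doesn't affect v_p.) So v_3(-450) = 2.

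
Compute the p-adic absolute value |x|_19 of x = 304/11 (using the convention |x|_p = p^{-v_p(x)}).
|304/11|_19 = 1/19

Step 1 — compute v_19(x) by factoring powers of 19 out of the numerator and denominator: v_19(304/11) = 1. Step 2 — apply |x|_p = p^{-v_p(x)} = 19^{-1} = 1/19.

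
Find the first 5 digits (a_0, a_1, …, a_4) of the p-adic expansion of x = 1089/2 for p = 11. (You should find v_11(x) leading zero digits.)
(a_0, …, a_4) = (0, 0, 10, 5, 5)

v_11(1089/2) = 2, so a_0 = ... = a_1 = 0. Factor out: x = 11^2 · u with u = 9/2 a unit in ℤ_11. Expand u iteratively via a_{v+i} = u_i mod 11, u_{i+1} = (u_i − a_{v+i})/11:
  u_0 = 9/2;  a_2 = 10;  u_1 = (u_0 − 10)/11 = -1/2
  u_1 = -1/2;  a_3 = 5;  u_2 = (u_1 − 5)/11 = -1/2
  u_2 = -1/2;  a_4 = 5;  u_3 = (u_2 − 5)/11 = -1/2
Digits: (0, 0, 10, 5, 5).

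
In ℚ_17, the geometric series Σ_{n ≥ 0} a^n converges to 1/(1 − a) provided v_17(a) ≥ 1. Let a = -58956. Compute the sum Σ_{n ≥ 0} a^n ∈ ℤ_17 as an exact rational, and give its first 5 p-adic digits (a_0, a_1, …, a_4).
Σ a^n = 1/(1 − a) = 1/58957;  first 5 digits = (1, 0, 0, 5, 16)

v_17(a) = 3 ≥ 1, so the series converges in ℤ_17 to 1/(1 − a) = 1/(1 − (-58956)) = 1/58957. Expand this rational in ℤ_17: compute digits iteratively via d_i = x_i mod 17, x_{i+1} = (x_i − d_i)/17. The first 5 digits are (1, 0, 0, 5, 16).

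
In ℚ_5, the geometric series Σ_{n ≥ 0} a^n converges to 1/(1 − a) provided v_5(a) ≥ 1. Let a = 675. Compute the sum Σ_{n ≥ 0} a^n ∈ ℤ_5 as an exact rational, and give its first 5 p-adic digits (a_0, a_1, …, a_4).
Σ a^n = 1/(1 − a) = -1/674;  first 5 digits = (1, 0, 2, 0, 0)

v_5(a) = 2 ≥ 1, so the series converges in ℤ_5 to 1/(1 − a) = 1/(1 − 675) = -1/674. Expand this rational in ℤ_5: compute digits iteratively via d_i = x_i mod 5, x_{i+1} = (x_i − d_i)/5. The first 5 digits are (1, 0, 2, 0, 0).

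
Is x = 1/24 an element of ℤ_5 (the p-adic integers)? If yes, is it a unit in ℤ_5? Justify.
x ∈ ℤ_5^× (unit); v_5(x) = 0

ℤ_5 = {x ∈ ℚ_5 : v_5(x) ≥ 0} and ℤ_5^× = {x ∈ ℤ_5 : v_5(x) = 0}. Here v_5(1/24) = v_5(num) − v_5(den) = 0; compare against these criteria.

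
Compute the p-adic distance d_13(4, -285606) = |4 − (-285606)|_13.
d_13(4, -285606) = 1/28561

Step 1 — x − y = 4 − (-285606) = 285610. Step 2 — v_13(285610) = 4 (factor: 285610 = (13^4 · 10); the sign does not affect v_p). Step 3 — |x − y|_13 = 13^{-4} = 1/28561.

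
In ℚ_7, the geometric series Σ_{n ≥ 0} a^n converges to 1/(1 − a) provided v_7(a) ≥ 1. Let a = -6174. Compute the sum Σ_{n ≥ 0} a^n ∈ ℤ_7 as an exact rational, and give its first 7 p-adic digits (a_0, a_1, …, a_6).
Σ a^n = 1/(1 − a) = 1/6175;  first 7 digits = (1, 0, 0, 3, 4, 6, 1)

v_7(a) = 3 ≥ 1, so the series converges in ℤ_7 to 1/(1 − a) = 1/(1 − (-6174)) = 1/6175. Expand this rational in ℤ_7: compute digits iteratively via d_i = x_i mod 7, x_{i+1} = (x_i − d_i)/7. The first 7 digits are (1, 0, 0, 3, 4, 6, 1).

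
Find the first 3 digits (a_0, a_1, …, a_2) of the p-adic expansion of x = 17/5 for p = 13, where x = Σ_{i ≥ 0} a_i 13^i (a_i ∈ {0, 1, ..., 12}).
(a_0, …, a_2) = (6, 5, 10)

v_13(17/5) = 0 (numerator and denominator both coprime to 13), so x ∈ ℤ_13^×. Compute digits iteratively via a_i = x_i mod 13, x_{i+1} = (x_i − a_i)/13, with x_0 = x:
  x_0 = 17/5;  a_0 = 6;  x_1 = (x_0 − 6)/13 = -1/5
  x_1 = -1/5;  a_1 = 5;  x_2 = (x_1 − 5)/13 = -2/5
  x_2 = -2/5;  a_2 = 10;  x_3 = (x_2 − 10)/13 = -4/5
Digits: (6, 5, 10).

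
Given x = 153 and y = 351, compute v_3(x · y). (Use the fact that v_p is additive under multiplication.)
v_3(53703) = 5

v_p(x) = 2 (factor: 153 = 3^2 · 17); v_p(y) = 3 (factor: 351 = 3^3 · 13). Additivity: v_p(xy) = v_p(x) + v_p(y) = 2 + 3 = 5. (Direct check: xy = 53703 = 3^5 · (221).)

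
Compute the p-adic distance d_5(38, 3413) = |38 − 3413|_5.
d_5(38, 3413) = 1/125

Step 1 — x − y = 38 − 3413 = -3375. Step 2 — v_5(-3375) = 3 (factor: -3375 = −(5^3 · 27); the sign does not affect v_p). Step 3 — |x − y|_5 = 5^{-3} = 1/125.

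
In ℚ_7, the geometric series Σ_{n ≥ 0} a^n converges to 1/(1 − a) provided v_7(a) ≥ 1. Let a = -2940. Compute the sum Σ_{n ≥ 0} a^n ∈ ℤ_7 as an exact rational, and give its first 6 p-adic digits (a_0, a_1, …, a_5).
Σ a^n = 1/(1 − a) = 1/2941;  first 6 digits = (1, 0, 3, 5, 0, 3)

v_7(a) = 2 ≥ 1, so the series converges in ℤ_7 to 1/(1 − a) = 1/(1 − (-2940)) = 1/2941. Expand this rational in ℤ_7: compute digits iteratively via d_i = x_i mod 7, x_{i+1} = (x_i − d_i)/7. The first 6 digits are (1, 0, 3, 5, 0, 3).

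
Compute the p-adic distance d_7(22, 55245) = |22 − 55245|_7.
d_7(22, 55245) = 1/2401

Step 1 — x − y = 22 − 55245 = -55223. Step 2 — v_7(-55223) = 4 (factor: -55223 = −(7^4 · 23); the sign does not affect v_p). Step 3 — |x − y|_7 = 7^{-4} = 1/2401.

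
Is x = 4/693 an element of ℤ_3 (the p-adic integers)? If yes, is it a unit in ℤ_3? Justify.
x ∉ ℤ_3 (v_3(x) = -2 < 0)

ℤ_3 = {x ∈ ℚ_3 : v_3(x) ≥ 0} and ℤ_3^× = {x ∈ ℤ_3 : v_3(x) = 0}. Here v_3(4/693) = v_3(num) − v_3(den) = -2; compare against these criteria.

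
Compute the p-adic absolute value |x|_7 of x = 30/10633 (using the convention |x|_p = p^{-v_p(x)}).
|30/10633|_7 = 343

Step 1 — compute v_7(x) by factoring powers of 7 out of the numerator and denominator: v_7(30/10633) = -3. Step 2 — apply |x|_p = p^{-v_p(x)} = 7^{3} = 343.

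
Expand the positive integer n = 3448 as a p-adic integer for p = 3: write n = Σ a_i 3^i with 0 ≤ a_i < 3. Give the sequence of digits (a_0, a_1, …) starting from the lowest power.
(a_0, a_1, …) = (1, 0, 2, 1, 0, 2, 1, 1)

Repeated division by 3 gives the digits low-to-high: 3448 = 1 + 2·3^2 + 1·3^3 + 2·3^5 + 1·3^6 + 1·3^7. Digit sequence: (1, 0, 2, 1, 0, 2, 1, 1).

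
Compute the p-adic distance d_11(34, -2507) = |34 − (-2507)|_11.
d_11(34, -2507) = 1/121

Step 1 — x − y = 34 − (-2507) = 2541. Step 2 — v_11(2541) = 2 (factor: 2541 = (11^2 · 21); the sign does not affect v_p). Step 3 — |x − y|_11 = 11^{-2} = 1/121.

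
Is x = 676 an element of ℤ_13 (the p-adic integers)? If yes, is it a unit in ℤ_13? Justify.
x ∈ ℤ_13 but not a unit; v_13(x) = 2 > 0

ℤ_13 = {x ∈ ℚ_13 : v_13(x) ≥ 0} and ℤ_13^× = {x ∈ ℤ_13 : v_13(x) = 0}. Here v_13(676) = v_13(num) − v_13(den) = 2; compare against these criteria.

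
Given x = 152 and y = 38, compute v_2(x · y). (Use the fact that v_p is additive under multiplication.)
v_2(5776) = 4

v_p(x) = 3 (factor: 152 = 2^3 · 19); v_p(y) = 1 (factor: 38 = 2^1 · 19). Additivity: v_p(xy) = v_p(x) + v_p(y) = 3 + 1 = 4. (Direct check: xy = 5776 = 2^4 · (361).)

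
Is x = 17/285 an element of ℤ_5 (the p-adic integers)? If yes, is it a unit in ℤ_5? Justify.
x ∉ ℤ_5 (v_5(x) = -1 < 0)

ℤ_5 = {x ∈ ℚ_5 : v_5(x) ≥ 0} and ℤ_5^× = {x ∈ ℤ_5 : v_5(x) = 0}. Here v_5(17/285) = v_5(num) − v_5(den) = -1; compare against these criteria.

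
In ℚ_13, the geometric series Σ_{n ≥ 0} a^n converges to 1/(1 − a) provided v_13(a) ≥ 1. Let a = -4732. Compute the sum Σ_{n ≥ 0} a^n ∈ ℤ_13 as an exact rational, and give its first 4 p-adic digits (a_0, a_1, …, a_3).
Σ a^n = 1/(1 − a) = 1/4733;  first 4 digits = (1, 0, 11, 10)

v_13(a) = 2 ≥ 1, so the series converges in ℤ_13 to 1/(1 − a) = 1/(1 − (-4732)) = 1/4733. Expand this rational in ℤ_13: compute digits iteratively via d_i = x_i mod 13, x_{i+1} = (x_i − d_i)/13. The first 4 digits are (1, 0, 11, 10).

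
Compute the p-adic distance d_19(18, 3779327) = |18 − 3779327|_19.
d_19(18, 3779327) = 1/130321

Step 1 — x − y = 18 − 3779327 = -3779309. Step 2 — v_19(-3779309) = 4 (factor: -3779309 = −(19^4 · 29); the sign does not affect v_p). Step 3 — |x − y|_19 = 19^{-4} = 1/130321.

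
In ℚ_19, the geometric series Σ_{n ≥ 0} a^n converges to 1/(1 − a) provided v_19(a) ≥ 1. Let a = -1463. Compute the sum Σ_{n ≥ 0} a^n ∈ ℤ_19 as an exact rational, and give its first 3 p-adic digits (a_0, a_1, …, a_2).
Σ a^n = 1/(1 − a) = 1/1464;  first 3 digits = (1, 18, 15)

v_19(a) = 1 ≥ 1, so the series converges in ℤ_19 to 1/(1 − a) = 1/(1 − (-1463)) = 1/1464. Expand this rational in ℤ_19: compute digits iteratively via d_i = x_i mod 19, x_{i+1} = (x_i − d_i)/19. The first 3 digits are (1, 18, 15).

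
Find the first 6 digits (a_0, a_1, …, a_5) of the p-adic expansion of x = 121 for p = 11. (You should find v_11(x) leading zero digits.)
(a_0, …, a_5) = (0, 0, 1, 0, 0, 0)

v_11(121) = 2, so a_0 = ... = a_1 = 0. Factor out: x = 11^2 · u with u = 1 a unit in ℤ_11. Expand u iteratively via a_{v+i} = u_i mod 11, u_{i+1} = (u_i − a_{v+i})/11:
  u_0 = 1;  a_2 = 1;  u_1 = (u_0 − 1)/11 = 0
  u_1 = 0;  a_3 = 0;  u_2 = (u_1 − 0)/11 = 0
  u_2 = 0;  a_4 = 0;  u_3 = (u_2 − 0)/11 = 0
  u_3 = 0;  a_5 = 0;  u_4 = (u_3 − 0)/11 = 0
Digits: (0, 0, 1, 0, 0, 0).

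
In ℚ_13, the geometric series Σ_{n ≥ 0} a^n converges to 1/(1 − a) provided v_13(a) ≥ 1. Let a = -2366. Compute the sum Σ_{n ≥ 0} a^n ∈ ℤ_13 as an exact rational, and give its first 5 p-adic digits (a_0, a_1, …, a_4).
Σ a^n = 1/(1 − a) = 1/2367;  first 5 digits = (1, 0, 12, 11, 0)

v_13(a) = 2 ≥ 1, so the series converges in ℤ_13 to 1/(1 − a) = 1/(1 − (-2366)) = 1/2367. Expand this rational in ℤ_13: compute digits iteratively via d_i = x_i mod 13, x_{i+1} = (x_i − d_i)/13. The first 5 digits are (1, 0, 12, 11, 0).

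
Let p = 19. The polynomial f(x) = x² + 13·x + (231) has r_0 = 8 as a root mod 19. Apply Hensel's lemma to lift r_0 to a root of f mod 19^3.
r_2 = 5708 (mod 6859)

Hensel: r_{i+1} = r_i − f(r_i)·(f′(r_i))^{-1} mod 19^{i+2}, f′(x) = 2x + 13. Iterate:
  r_0 = 8 (mod 19)
  r_1 = 293 (mod 361)
  r_2 = 5708 (mod 6859)
Final: r = 5708 satisfies f(r) ≡ 0 mod 19^3.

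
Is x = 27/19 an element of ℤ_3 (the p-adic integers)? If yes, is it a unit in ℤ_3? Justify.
x ∈ ℤ_3 but not a unit; v_3(x) = 3 > 0

ℤ_3 = {x ∈ ℚ_3 : v_3(x) ≥ 0} and ℤ_3^× = {x ∈ ℤ_3 : v_3(x) = 0}. Here v_3(27/19) = v_3(num) − v_3(den) = 3; compare against these criteria.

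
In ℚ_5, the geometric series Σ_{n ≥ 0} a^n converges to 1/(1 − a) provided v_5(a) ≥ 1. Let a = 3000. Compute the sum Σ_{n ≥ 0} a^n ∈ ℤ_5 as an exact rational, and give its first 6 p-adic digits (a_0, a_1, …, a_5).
Σ a^n = 1/(1 − a) = -1/2999;  first 6 digits = (1, 0, 0, 4, 4, 0)

v_5(a) = 3 ≥ 1, so the series converges in ℤ_5 to 1/(1 − a) = 1/(1 − 3000) = -1/2999. Expand this rational in ℤ_5: compute digits iteratively via d_i = x_i mod 5, x_{i+1} = (x_i − d_i)/5. The first 6 digits are (1, 0, 0, 4, 4, 0).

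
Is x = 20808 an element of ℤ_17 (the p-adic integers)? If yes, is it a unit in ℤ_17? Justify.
x ∈ ℤ_17 but not a unit; v_17(x) = 2 > 0

ℤ_17 = {x ∈ ℚ_17 : v_17(x) ≥ 0} and ℤ_17^× = {x ∈ ℤ_17 : v_17(x) = 0}. Here v_17(20808) = v_17(num) − v_17(den) = 2; compare against these criteria.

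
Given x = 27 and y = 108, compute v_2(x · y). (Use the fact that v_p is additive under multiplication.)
v_2(2916) = 2

v_p(x) = 0 (factor: 27 = 2^0 · 27); v_p(y) = 2 (factor: 108 = 2^2 · 27). Additivity: v_p(xy) = v_p(x) + v_p(y) = 0 + 2 = 2. (Direct check: xy = 2916 = 2^2 · (729).)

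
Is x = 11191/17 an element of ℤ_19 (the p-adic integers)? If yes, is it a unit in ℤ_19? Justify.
x ∈ ℤ_19 but not a unit; v_19(x) = 2 > 0

ℤ_19 = {x ∈ ℚ_19 : v_19(x) ≥ 0} and ℤ_19^× = {x ∈ ℤ_19 : v_19(x) = 0}. Here v_19(11191/17) = v_19(num) − v_19(den) = 2; compare against these criteria.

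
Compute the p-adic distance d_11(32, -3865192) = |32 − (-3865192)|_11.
d_11(32, -3865192) = 1/161051

Step 1 — x − y = 32 − (-3865192) = 3865224. Step 2 — v_11(3865224) = 5 (factor: 3865224 = (11^5 · 24); the sign does not affect v_p). Step 3 — |x − y|_11 = 11^{-5} = 1/161051.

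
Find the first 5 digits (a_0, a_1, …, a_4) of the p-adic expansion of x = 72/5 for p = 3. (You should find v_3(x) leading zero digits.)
(a_0, …, a_4) = (0, 0, 1, 2, 0)

v_3(72/5) = 2, so a_0 = ... = a_1 = 0. Factor out: x = 3^2 · u with u = 8/5 a unit in ℤ_3. Expand u iteratively via a_{v+i} = u_i mod 3, u_{i+1} = (u_i − a_{v+i})/3:
  u_0 = 8/5;  a_2 = 1;  u_1 = (u_0 − 1)/3 = 1/5
  u_1 = 1/5;  a_3 = 2;  u_2 = (u_1 − 2)/3 = -3/5
  u_2 = -3/5;  a_4 = 0;  u_3 = (u_2 − 0)/3 = -1/5
Digits: (0, 0, 1, 2, 0).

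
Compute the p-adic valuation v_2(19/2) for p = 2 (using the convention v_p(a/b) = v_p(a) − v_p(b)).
v_2(19/2) = -1

Factor powers of 2 from the numerator and denominator of the reduced fraction: 19 = 2^0 · 19 and 2 = 2^1 · 1. Apply v_p(a/b) = v_p(a) − v_p(b): v_2(19/2) = 0 − 1 = -1.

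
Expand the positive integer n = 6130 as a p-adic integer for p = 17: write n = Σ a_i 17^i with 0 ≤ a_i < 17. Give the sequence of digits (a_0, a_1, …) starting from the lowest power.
(a_0, a_1, …) = (10, 3, 4, 1)

Repeated division by 17 gives the digits low-to-high: 6130 = 10 + 3·17^1 + 4·17^2 + 1·17^3. Digit sequence: (10, 3, 4, 1).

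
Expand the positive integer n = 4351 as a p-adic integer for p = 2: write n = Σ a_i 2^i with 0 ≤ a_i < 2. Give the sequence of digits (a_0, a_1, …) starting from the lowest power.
(a_0, a_1, …) = (1, 1, 1, 1, 1, 1, 1, 1, 0, 0, 0, 0, 1)

Repeated division by 2 gives the digits low-to-high: 4351 = 1 + 1·2^1 + 1·2^2 + 1·2^3 + 1·2^4 + 1·2^5 + 1·2^6 + 1·2^7 + 1·2^12. Digit sequence: (1, 1, 1, 1, 1, 1, 1, 1, 0, 0, 0, 0, 1).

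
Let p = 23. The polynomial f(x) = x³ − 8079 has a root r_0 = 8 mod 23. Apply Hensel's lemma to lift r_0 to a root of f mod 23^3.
r_2 = 6310 (mod 12167)

Hensel: r_{i+1} = r_i − f(r_i)/f′(r_i) mod 23^{i+2}, where f′(x) = 3x². Iterate:
  r_0 = 8 (mod 23)
  r_1 = 491 (mod 529)
  r_2 = 6310 (mod 12167)
Final: r = 6310 with f(r) ≡ 0 mod 23^3.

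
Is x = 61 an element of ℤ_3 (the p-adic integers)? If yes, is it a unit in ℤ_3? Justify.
x ∈ ℤ_3^× (unit); v_3(x) = 0

ℤ_3 = {x ∈ ℚ_3 : v_3(x) ≥ 0} and ℤ_3^× = {x ∈ ℤ_3 : v_3(x) = 0}. Here v_3(61) = v_3(num) − v_3(den) = 0; compare against these criteria.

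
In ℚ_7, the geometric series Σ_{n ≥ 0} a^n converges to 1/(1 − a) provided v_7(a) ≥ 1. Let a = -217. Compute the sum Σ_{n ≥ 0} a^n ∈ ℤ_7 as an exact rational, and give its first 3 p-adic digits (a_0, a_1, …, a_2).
Σ a^n = 1/(1 − a) = 1/218;  first 3 digits = (1, 4, 4)

v_7(a) = 1 ≥ 1, so the series converges in ℤ_7 to 1/(1 − a) = 1/(1 − (-217)) = 1/218. Expand this rational in ℤ_7: compute digits iteratively via d_i = x_i mod 7, x_{i+1} = (x_i − d_i)/7. The first 3 digits are (1, 4, 4).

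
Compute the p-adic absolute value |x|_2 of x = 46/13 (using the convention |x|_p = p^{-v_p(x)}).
|46/13|_2 = 1/2

Step 1 — compute v_2(x) by factoring powers of 2 out of the numerator and denominator: v_2(46/13) = 1. Step 2 — apply |x|_p = p^{-v_p(x)} = 2^{-1} = 1/2.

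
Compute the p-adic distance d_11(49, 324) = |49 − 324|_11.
d_11(49, 324) = 1/11

Step 1 — x − y = 49 − 324 = -275. Step 2 — v_11(-275) = 1 (factor: -275 = −(11^1 · 25); the sign does not affect v_p). Step 3 — |x − y|_11 = 11^{-1} = 1/11.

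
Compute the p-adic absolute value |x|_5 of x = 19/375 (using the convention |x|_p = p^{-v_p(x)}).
|19/375|_5 = 125

Step 1 — compute v_5(x) by factoring powers of 5 out of the numerator and denominator: v_5(19/375) = -3. Step 2 — apply |x|_p = p^{-v_p(x)} = 5^{3} = 125.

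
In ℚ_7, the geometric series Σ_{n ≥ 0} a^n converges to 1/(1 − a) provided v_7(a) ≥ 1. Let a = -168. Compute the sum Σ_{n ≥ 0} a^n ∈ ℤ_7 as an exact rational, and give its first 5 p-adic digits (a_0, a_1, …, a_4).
Σ a^n = 1/(1 − a) = 1/169;  first 5 digits = (1, 4, 5, 5, 0)

v_7(a) = 1 ≥ 1, so the series converges in ℤ_7 to 1/(1 − a) = 1/(1 − (-168)) = 1/169. Expand this rational in ℤ_7: compute digits iteratively via d_i = x_i mod 7, x_{i+1} = (x_i − d_i)/7. The first 5 digits are (1, 4, 5, 5, 0).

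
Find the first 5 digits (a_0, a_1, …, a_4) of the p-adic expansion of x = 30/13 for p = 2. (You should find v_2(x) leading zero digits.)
(a_0, …, a_4) = (0, 1, 1, 0, 1)

v_2(30/13) = 1, so a_0 = ... = a_0 = 0. Factor out: x = 2^1 · u with u = 15/13 a unit in ℤ_2. Expand u iteratively via a_{v+i} = u_i mod 2, u_{i+1} = (u_i − a_{v+i})/2:
  u_0 = 15/13;  a_1 = 1;  u_1 = (u_0 − 1)/2 = 1/13
  u_1 = 1/13;  a_2 = 1;  u_2 = (u_1 − 1)/2 = -6/13
  u_2 = -6/13;  a_3 = 0;  u_3 = (u_2 − 0)/2 = -3/13
  u_3 = -3/13;  a_4 = 1;  u_4 = (u_3 − 1)/2 = -8/13
Digits: (0, 1, 1, 0, 1).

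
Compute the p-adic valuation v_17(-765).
v_17(-765) = 1

v_17(n) is the largest exponent k such that 17^k divides n. Factor out: -765 = -17^1 · 45. (Sign doesn't affect v_p.) So v_17(-765) = 1.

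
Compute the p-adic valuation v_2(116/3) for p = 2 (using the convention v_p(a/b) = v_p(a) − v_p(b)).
v_2(116/3) = 2

Factor powers of 2 from the numerator and denominator of the reduced fraction: 116 = 2^2 · 29 and 3 = 2^0 · 3. Apply v_p(a/b) = v_p(a) − v_p(b): v_2(116/3) = 2 − 0 = 2.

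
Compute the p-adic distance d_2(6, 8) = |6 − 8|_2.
d_2(6, 8) = 1/2

Step 1 — x − y = 6 − 8 = -2. Step 2 — v_2(-2) = 1 (factor: -2 = −(2^1 · 1); the sign does not affect v_p). Step 3 — |x − y|_2 = 2^{-1} = 1/2.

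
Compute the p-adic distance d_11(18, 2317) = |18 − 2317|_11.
d_11(18, 2317) = 1/121

Step 1 — x − y = 18 − 2317 = -2299. Step 2 — v_11(-2299) = 2 (factor: -2299 = −(11^2 · 19); the sign does not affect v_p). Step 3 — |x − y|_11 = 11^{-2} = 1/121.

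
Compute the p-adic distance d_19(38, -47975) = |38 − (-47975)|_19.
d_19(38, -47975) = 1/6859

Step 1 — x − y = 38 − (-47975) = 48013. Step 2 — v_19(48013) = 3 (factor: 48013 = (19^3 · 7); the sign does not affect v_p). Step 3 — |x − y|_19 = 19^{-3} = 1/6859.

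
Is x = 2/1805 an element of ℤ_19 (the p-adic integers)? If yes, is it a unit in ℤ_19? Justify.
x ∉ ℤ_19 (v_19(x) = -2 < 0)

ℤ_19 = {x ∈ ℚ_19 : v_19(x) ≥ 0} and ℤ_19^× = {x ∈ ℤ_19 : v_19(x) = 0}. Here v_19(2/1805) = v_19(num) − v_19(den) = -2; compare against these criteria.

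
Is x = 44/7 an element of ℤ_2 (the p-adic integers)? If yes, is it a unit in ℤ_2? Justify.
x ∈ ℤ_2 but not a unit; v_2(x) = 2 > 0

ℤ_2 = {x ∈ ℚ_2 : v_2(x) ≥ 0} and ℤ_2^× = {x ∈ ℤ_2 : v_2(x) = 0}. Here v_2(44/7) = v_2(num) − v_2(den) = 2; compare against these criteria.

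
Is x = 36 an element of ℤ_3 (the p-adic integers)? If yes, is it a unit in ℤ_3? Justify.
x ∈ ℤ_3 but not a unit; v_3(x) = 2 > 0

ℤ_3 = {x ∈ ℚ_3 : v_3(x) ≥ 0} and ℤ_3^× = {x ∈ ℤ_3 : v_3(x) = 0}. Here v_3(36) = v_3(num) − v_3(den) = 2; compare against these criteria.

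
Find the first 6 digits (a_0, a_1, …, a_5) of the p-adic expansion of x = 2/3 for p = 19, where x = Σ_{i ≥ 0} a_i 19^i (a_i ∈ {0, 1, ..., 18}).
(a_0, …, a_5) = (7, 6, 6, 6, 6, 6)

v_19(2/3) = 0 (numerator and denominator both coprime to 19), so x ∈ ℤ_19^×. Compute digits iteratively via a_i = x_i mod 19, x_{i+1} = (x_i − a_i)/19, with x_0 = x:
  x_0 = 2/3;  a_0 = 7;  x_1 = (x_0 − 7)/19 = -1/3
  x_1 = -1/3;  a_1 = 6;  x_2 = (x_1 − 6)/19 = -1/3
  x_2 = -1/3;  a_2 = 6;  x_3 = (x_2 − 6)/19 = -1/3
  x_3 = -1/3;  a_3 = 6;  x_4 = (x_3 − 6)/19 = -1/3
  x_4 = -1/3;  a_4 = 6;  x_5 = (x_4 − 6)/19 = -1/3
  x_5 = -1/3;  a_5 = 6;  x_6 = (x_5 − 6)/19 = -1/3
Digits: (7, 6, 6, 6, 6, 6).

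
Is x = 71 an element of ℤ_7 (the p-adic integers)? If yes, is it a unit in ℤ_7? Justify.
x ∈ ℤ_7^× (unit); v_7(x) = 0

ℤ_7 = {x ∈ ℚ_7 : v_7(x) ≥ 0} and ℤ_7^× = {x ∈ ℤ_7 : v_7(x) = 0}. Here v_7(71) = v_7(num) − v_7(den) = 0; compare against these criteria.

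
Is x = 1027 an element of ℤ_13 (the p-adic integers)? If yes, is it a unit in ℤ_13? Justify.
x ∈ ℤ_13 but not a unit; v_13(x) = 1 > 0

ℤ_13 = {x ∈ ℚ_13 : v_13(x) ≥ 0} and ℤ_13^× = {x ∈ ℤ_13 : v_13(x) = 0}. Here v_13(1027) = v_13(num) − v_13(den) = 1; compare against these criteria.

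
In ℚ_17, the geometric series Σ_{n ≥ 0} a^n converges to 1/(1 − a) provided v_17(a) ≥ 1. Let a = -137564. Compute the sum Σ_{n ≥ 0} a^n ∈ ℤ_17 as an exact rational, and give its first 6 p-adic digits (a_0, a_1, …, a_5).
Σ a^n = 1/(1 − a) = 1/137565;  first 6 digits = (1, 0, 0, 6, 15, 16)

v_17(a) = 3 ≥ 1, so the series converges in ℤ_17 to 1/(1 − a) = 1/(1 − (-137564)) = 1/137565. Expand this rational in ℤ_17: compute digits iteratively via d_i = x_i mod 17, x_{i+1} = (x_i − d_i)/17. The first 6 digits are (1, 0, 0, 6, 15, 16).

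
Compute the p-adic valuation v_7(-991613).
v_7(-991613) = 5

v_7(n) is the largest exponent k such that 7^k divides n. Factor out: -991613 = -7^5 · 59. (Sign doesn't affect v_p.) So v_7(-991613) = 5.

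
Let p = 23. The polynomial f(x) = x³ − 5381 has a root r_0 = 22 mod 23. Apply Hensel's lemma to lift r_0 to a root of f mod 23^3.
r_2 = 8141 (mod 12167)

Hensel: r_{i+1} = r_i − f(r_i)/f′(r_i) mod 23^{i+2}, where f′(x) = 3x². Iterate:
  r_0 = 22 (mod 23)
  r_1 = 206 (mod 529)
  r_2 = 8141 (mod 12167)
Final: r = 8141 with f(r) ≡ 0 mod 23^3.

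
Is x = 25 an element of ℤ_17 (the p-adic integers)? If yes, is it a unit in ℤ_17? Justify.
x ∈ ℤ_17^× (unit); v_17(x) = 0

ℤ_17 = {x ∈ ℚ_17 : v_17(x) ≥ 0} and ℤ_17^× = {x ∈ ℤ_17 : v_17(x) = 0}. Here v_17(25) = v_17(num) − v_17(den) = 0; compare against these criteria.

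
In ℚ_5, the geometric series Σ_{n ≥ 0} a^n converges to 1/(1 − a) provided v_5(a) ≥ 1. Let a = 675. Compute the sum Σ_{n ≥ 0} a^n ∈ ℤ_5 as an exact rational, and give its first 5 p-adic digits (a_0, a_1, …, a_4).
Σ a^n = 1/(1 − a) = -1/674;  first 5 digits = (1, 0, 2, 0, 0)

v_5(a) = 2 ≥ 1, so the series converges in ℤ_5 to 1/(1 − a) = 1/(1 − 675) = -1/674. Expand this rational in ℤ_5: compute digits iteratively via d_i = x_i mod 5, x_{i+1} = (x_i − d_i)/5. The first 5 digits are (1, 0, 2, 0, 0).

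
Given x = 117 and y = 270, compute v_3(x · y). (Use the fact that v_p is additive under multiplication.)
v_3(31590) = 5

v_p(x) = 2 (factor: 117 = 3^2 · 13); v_p(y) = 3 (factor: 270 = 3^3 · 10). Additivity: v_p(xy) = v_p(x) + v_p(y) = 2 + 3 = 5. (Direct check: xy = 31590 = 3^5 · (130).)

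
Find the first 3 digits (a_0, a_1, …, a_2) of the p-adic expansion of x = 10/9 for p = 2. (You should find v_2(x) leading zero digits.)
(a_0, …, a_2) = (0, 1, 0)

v_2(10/9) = 1, so a_0 = ... = a_0 = 0. Factor out: x = 2^1 · u with u = 5/9 a unit in ℤ_2. Expand u iteratively via a_{v+i} = u_i mod 2, u_{i+1} = (u_i − a_{v+i})/2:
  u_0 = 5/9;  a_1 = 1;  u_1 = (u_0 − 1)/2 = -2/9
  u_1 = -2/9;  a_2 = 0;  u_2 = (u_1 − 0)/2 = -1/9
Digits: (0, 1, 0).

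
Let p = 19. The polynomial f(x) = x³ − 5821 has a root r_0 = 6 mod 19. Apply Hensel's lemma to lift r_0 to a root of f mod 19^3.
r_2 = 4908 (mod 6859)

Hensel: r_{i+1} = r_i − f(r_i)/f′(r_i) mod 19^{i+2}, where f′(x) = 3x². Iterate:
  r_0 = 6 (mod 19)
  r_1 = 215 (mod 361)
  r_2 = 4908 (mod 6859)
Final: r = 4908 with f(r) ≡ 0 mod 19^3.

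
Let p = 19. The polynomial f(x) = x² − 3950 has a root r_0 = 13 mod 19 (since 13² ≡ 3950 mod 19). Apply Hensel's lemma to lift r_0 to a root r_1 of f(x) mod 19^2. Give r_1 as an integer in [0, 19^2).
r_1 = 89 (mod 361)

Hensel's recurrence: r_{i+1} = r_i − f(r_i)·(f′(r_i))^{-1} mod 19^{i+2}, with f′(x) = 2x. Iterate:
  r_0 = 13 (mod 19)
  r_1 = 89 (mod 361)
Final: r_1 = 89, and one checks f(r_1) ≡ 0 mod 19^2.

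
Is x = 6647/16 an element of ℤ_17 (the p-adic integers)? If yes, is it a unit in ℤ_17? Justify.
x ∈ ℤ_17 but not a unit; v_17(x) = 2 > 0

ℤ_17 = {x ∈ ℚ_17 : v_17(x) ≥ 0} and ℤ_17^× = {x ∈ ℤ_17 : v_17(x) = 0}. Here v_17(6647/16) = v_17(num) − v_17(den) = 2; compare against these criteria.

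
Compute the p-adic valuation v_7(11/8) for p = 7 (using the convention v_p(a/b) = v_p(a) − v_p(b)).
v_7(11/8) = 0

Factor powers of 7 from the numerator and denominator of the reduced fraction: 11 = 7^0 · 11 and 8 = 7^0 · 8. Apply v_p(a/b) = v_p(a) − v_p(b): v_7(11/8) = 0 − 0 = 0.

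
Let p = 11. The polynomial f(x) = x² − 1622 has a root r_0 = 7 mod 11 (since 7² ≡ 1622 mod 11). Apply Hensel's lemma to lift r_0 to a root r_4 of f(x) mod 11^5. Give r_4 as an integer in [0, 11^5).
r_4 = 128751 (mod 161051)

Hensel's recurrence: r_{i+1} = r_i − f(r_i)·(f′(r_i))^{-1} mod 11^{i+2}, with f′(x) = 2x. Iterate:
  r_0 = 7 (mod 11)
  r_1 = 7 (mod 121)
  r_2 = 975 (mod 1331)
  r_3 = 11623 (mod 14641)
  r_4 = 128751 (mod 161051)
Final: r_4 = 128751, and one checks f(r_4) ≡ 0 mod 11^5.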